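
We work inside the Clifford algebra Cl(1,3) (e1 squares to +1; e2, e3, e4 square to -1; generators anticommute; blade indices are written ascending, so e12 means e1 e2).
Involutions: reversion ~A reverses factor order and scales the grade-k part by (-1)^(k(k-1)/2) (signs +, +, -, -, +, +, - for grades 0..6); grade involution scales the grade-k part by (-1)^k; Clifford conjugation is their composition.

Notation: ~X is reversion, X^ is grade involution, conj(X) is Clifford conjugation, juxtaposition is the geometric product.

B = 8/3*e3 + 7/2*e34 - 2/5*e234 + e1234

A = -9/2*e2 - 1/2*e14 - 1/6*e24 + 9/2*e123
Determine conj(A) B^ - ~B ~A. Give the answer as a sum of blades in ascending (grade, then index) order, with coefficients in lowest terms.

first term: 1/15*e3 - 9/2*e4 + 12*e12 + 23/12*e13 - 9/5*e14 - 131/12*e23 - 9/5*e34 - 1/5*e123 - 63/4*e124 + 35/6*e134 + 583/36*e234
second term: 1/15*e3 - 9/2*e4 + 12*e12 + 23/12*e13 - 9/5*e14 + 157/12*e23 + 9/5*e34 + 1/5*e123 + 63/4*e124 + 19/6*e134 + 551/36*e234
Answer: -24*e23 - 18/5*e34 - 2/5*e123 - 63/2*e124 + 8/3*e134 + 8/9*e234


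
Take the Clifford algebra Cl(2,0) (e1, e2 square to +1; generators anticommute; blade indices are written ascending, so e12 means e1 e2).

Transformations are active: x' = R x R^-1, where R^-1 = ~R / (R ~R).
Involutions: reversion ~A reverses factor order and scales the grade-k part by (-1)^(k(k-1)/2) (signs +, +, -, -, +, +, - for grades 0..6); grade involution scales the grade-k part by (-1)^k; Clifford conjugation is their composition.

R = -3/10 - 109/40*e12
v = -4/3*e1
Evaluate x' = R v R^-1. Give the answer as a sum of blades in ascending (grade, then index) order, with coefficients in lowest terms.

~R = -3/10 + 109/40*e12, and R ~R = 481/64, so R^-1 = ~R / (481/64).
R v = 2/5*e1 - 109/30*e2
Answer: 46948/36075*e1 + 3488/12025*e2


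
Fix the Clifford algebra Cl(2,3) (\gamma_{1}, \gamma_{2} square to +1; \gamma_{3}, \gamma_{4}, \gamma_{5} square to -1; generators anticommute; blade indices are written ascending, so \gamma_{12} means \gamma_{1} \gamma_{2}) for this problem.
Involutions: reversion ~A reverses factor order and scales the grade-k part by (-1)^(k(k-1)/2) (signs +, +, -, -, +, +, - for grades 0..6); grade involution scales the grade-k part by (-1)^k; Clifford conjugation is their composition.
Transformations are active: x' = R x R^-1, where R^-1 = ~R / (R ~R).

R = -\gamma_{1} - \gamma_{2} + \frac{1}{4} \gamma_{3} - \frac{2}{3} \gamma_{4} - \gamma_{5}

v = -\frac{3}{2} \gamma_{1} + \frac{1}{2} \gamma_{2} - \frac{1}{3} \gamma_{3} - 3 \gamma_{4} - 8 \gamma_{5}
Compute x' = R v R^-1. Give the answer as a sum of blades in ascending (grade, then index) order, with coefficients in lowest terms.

~R = -\gamma_{1} - \gamma_{2} + \frac{1}{4} \gamma_{3} - \frac{2}{3} \gamma_{4} - \gamma_{5}, and R ~R = \frac{71}{144}, so R^-1 = ~R / (\frac{71}{144}).
R v = -\frac{107}{12} - 2 \gamma_{12} + \frac{17}{24} \gamma_{13} + 2 \gamma_{14} + \frac{13}{2} \gamma_{15} + \frac{5}{24} \gamma_{23} + \frac{10}{3} \gamma_{24} + \frac{17}{2} \gamma_{25} - \frac{35}{36} \gamma_{34} - \frac{7}{3} \gamma_{35} + \frac{7}{3} \gamma_{45}
Answer: \frac{5349}{142} \gamma_{1} + \frac{5065}{142} \gamma_{2} - \frac{1855}{213} \gamma_{3} + \frac{1925}{71} \gamma_{4} + \frac{3136}{71} \gamma_{5}


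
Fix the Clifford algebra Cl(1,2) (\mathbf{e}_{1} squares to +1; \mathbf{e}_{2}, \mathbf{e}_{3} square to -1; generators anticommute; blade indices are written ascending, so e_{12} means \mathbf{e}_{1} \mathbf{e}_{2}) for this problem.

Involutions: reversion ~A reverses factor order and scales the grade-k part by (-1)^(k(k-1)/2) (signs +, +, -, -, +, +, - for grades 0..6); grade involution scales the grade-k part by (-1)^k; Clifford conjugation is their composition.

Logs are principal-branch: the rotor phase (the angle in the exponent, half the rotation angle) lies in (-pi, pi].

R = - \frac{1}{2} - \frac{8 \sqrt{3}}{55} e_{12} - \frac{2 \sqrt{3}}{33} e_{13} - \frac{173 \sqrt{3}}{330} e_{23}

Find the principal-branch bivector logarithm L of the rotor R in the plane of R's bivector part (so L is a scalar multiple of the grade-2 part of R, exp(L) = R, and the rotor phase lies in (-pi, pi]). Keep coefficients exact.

The scalar part of R is - \frac{1}{2}, and that scalar determines the rotor phase on the principal branch; recovering the unit plane as bivector-part over sine of the phase gives L = phase * plane.
Concretely: cos(phase) = - \frac{1}{2} gives phase = ±\frac{2 \pi}{3}, and since phase/sin(phase) is even the sign is immaterial: L = (phase/sin(phase)) * <R>_2 = (\frac{4 \sqrt{3} \pi}{9}) * <R>_2.
Answer: - \frac{32 \pi}{165} e_{12} - \frac{8 \pi}{99} e_{13} - \frac{346 \pi}{495} e_{23}


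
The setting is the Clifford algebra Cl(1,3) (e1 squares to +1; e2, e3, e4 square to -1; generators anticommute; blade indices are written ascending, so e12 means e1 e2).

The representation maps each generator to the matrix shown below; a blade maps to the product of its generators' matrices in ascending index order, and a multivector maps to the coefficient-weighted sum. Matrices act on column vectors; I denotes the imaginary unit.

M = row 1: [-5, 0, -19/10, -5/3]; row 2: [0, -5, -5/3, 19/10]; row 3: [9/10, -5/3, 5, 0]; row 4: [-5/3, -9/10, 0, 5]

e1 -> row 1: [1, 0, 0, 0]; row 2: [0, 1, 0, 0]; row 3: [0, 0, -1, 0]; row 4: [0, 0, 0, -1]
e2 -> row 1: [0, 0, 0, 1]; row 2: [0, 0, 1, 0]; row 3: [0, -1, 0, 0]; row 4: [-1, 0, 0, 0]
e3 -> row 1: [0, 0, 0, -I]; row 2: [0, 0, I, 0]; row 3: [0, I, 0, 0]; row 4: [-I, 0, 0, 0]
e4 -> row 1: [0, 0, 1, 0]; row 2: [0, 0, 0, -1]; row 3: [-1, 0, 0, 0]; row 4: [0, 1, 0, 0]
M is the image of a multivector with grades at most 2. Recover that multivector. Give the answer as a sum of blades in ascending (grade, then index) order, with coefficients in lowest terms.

Method: the blade images are trace-orthogonal — tr(rho(e_A) rho(e_B)^-1) = 4 if A = B and 0 otherwise — and rho(e_A)^-1 = (e_A)^2 * rho(e_A) with (e_A)^2 = +1 or -1, so the coefficient of e_A in the preimage is (e_A)^2 * tr(M rho(e_A))/4.
Nonzero projections over blades of grade <= 2: e1: (e1)^2 = +1, tr(M rho(e1)) = -20, coefficient -5; e4: (e4)^2 = -1, tr(M rho(e4)) = 28/5, coefficient -7/5; e12: (e12)^2 = +1, tr(M rho(e12)) = -20/3, coefficient -5/3; e14: (e14)^2 = +1, tr(M rho(e14)) = -2, coefficient -1/2. Every other blade of grade <= 2 projects to 0.
Answer: -5*e1 - 7/5*e4 - 5/3*e12 - 1/2*e14


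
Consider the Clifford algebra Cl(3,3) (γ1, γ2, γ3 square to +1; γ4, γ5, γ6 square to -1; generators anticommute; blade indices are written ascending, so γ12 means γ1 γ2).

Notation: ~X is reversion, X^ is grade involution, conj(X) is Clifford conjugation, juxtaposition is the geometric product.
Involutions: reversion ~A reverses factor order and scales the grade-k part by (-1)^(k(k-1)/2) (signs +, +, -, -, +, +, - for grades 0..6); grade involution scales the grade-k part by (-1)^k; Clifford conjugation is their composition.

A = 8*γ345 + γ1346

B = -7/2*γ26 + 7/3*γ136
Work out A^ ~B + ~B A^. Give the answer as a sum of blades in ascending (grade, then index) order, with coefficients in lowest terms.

first term: -7/3*γ4 + 7/2*γ1234 - 56/3*γ1456 + 28*γ23456
second term: 7/3*γ4 - 7/2*γ1234 - 56/3*γ1456 + 28*γ23456
Answer: -112/3*γ1456 + 56*γ23456


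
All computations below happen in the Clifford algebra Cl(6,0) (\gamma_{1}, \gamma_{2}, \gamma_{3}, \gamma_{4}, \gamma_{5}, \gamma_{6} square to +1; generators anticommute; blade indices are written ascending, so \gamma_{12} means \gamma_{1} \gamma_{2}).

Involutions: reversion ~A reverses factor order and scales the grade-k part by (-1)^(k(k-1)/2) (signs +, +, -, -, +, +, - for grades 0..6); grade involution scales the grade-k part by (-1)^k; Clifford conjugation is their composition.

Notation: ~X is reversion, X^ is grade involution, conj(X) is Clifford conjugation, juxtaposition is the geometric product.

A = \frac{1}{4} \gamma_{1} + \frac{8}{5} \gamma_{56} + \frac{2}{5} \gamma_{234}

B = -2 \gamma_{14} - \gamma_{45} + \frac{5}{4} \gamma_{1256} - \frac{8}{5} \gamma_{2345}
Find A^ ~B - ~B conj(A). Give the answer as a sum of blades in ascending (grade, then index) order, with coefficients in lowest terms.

first term: -\frac{1}{2} \gamma_{4} - \frac{16}{25} \gamma_{5} - 2 \gamma_{12} - \frac{8}{5} \gamma_{46} + \frac{4}{5} \gamma_{123} - \frac{1}{4} \gamma_{145} - \frac{2}{5} \gamma_{235} - \frac{5}{16} \gamma_{256} + \frac{16}{5} \gamma_{1456} + \frac{64}{25} \gamma_{2346} + \frac{2}{5} \gamma_{12345} + \frac{1}{2} \gamma_{13456}
second term: \frac{1}{2} \gamma_{4} - \frac{16}{25} \gamma_{5} + 2 \gamma_{12} - \frac{8}{5} \gamma_{46} + \frac{4}{5} \gamma_{123} - \frac{1}{4} \gamma_{145} - \frac{2}{5} \gamma_{235} + \frac{5}{16} \gamma_{256} - \frac{16}{5} \gamma_{1456} + \frac{64}{25} \gamma_{2346} + \frac{2}{5} \gamma_{12345} + \frac{1}{2} \gamma_{13456}
Answer: -\gamma_{4} - 4 \gamma_{12} - \frac{5}{8} \gamma_{256} + \frac{32}{5} \gamma_{1456}


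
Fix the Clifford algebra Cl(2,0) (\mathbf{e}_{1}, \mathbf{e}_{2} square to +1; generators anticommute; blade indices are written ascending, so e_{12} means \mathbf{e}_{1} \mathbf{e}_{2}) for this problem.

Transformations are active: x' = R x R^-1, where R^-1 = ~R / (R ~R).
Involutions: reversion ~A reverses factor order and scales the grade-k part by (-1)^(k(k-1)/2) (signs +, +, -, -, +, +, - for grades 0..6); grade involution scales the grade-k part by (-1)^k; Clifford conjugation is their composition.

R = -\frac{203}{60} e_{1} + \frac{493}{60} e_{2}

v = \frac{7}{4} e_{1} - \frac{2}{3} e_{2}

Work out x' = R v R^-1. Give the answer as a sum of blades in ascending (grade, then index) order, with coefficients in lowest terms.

~R = -\frac{203}{60} e_{1} + \frac{493}{60} e_{2}, and R ~R = \frac{142129}{1800}, so R^-1 = ~R / (\frac{142129}{1800}).
R v = -\frac{8207}{720} - \frac{8729}{720} e_{12}
Answer: -\frac{392}{507} e_{1} - \frac{1153}{676} e_{2}


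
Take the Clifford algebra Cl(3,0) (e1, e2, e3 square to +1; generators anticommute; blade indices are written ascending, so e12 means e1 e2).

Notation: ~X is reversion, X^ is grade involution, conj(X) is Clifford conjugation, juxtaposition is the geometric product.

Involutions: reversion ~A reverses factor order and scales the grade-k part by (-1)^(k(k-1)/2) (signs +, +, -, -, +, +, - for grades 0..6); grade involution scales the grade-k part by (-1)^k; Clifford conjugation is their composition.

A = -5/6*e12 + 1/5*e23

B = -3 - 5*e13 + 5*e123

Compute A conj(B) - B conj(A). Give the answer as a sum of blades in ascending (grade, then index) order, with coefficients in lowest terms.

first term: -e1 + 25/6*e3 + 7/2*e12 + 107/30*e23
second term: e1 - 25/6*e3 - 7/2*e12 - 107/30*e23
Answer: -2*e1 + 25/3*e3 + 7*e12 + 107/15*e23


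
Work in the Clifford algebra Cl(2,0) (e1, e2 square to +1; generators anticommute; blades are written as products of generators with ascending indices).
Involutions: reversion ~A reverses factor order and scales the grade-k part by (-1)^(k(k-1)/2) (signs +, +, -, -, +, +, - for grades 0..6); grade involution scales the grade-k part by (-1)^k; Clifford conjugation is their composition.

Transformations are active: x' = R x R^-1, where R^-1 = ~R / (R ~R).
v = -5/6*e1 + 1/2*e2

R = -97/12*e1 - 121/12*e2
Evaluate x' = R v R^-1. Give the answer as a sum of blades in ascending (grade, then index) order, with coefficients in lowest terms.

~R = -97/12*e1 - 121/12*e2, and R ~R = 12025/72, so R^-1 = ~R / (12025/72).
R v = 61/36 - 112/9*e1 e2
Answer: 16097/24050*e1 - 50837/72150*e2


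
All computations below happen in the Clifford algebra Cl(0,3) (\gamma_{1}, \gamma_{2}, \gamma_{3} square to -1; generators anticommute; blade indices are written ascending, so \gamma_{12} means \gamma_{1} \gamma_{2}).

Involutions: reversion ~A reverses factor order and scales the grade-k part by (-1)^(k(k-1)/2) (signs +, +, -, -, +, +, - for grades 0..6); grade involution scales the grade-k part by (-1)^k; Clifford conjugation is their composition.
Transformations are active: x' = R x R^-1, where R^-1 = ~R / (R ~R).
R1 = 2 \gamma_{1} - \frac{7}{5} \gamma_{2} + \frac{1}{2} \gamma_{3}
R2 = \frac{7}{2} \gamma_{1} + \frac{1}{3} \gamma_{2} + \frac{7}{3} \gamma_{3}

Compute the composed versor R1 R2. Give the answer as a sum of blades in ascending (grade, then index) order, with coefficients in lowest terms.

Distribute over the terms of R1 (each basis-blade product reordered to ascending indices, repeated generators contracted through their squares):
(2 \gamma_{1}) R2 = -7 + \frac{2}{3} \gamma_{12} + \frac{14}{3} \gamma_{13}
(-\frac{7}{5} \gamma_{2}) R2 = \frac{7}{15} + \frac{49}{10} \gamma_{12} - \frac{49}{15} \gamma_{23}
(\frac{1}{2} \gamma_{3}) R2 = -\frac{7}{6} - \frac{7}{4} \gamma_{13} - \frac{1}{6} \gamma_{23}
Summing the partial products and collecting blades:
Answer: -\frac{77}{10} + \frac{167}{30} \gamma_{12} + \frac{35}{12} \gamma_{13} - \frac{103}{30} \gamma_{23}


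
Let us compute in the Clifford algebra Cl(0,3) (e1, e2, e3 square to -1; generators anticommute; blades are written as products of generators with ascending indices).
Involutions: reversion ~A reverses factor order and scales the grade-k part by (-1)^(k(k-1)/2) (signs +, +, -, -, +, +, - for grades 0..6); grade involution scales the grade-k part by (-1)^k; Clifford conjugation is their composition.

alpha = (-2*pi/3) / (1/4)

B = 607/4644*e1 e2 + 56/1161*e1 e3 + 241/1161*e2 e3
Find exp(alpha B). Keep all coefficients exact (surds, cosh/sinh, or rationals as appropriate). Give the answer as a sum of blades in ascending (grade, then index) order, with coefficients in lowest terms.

B^2 term by term: the squares give (607/4644)^2*(e1 e2)^2 + (56/1161)^2*(e1 e3)^2 + (241/1161)^2*(e2 e3)^2 = 368449/21566736*(-1) + 3136/1347921*(-1) + 58081/1347921*(-1) = -1/16 (each basis 2-blade squares to minus the product of its generators' squares); cross terms between blades sharing an index anticommute and cancel. So B^2 = -1/16.
B^2 = -1/16 — since the square is negative, the closed form is circular: l = 1/4, alpha*l = -2*pi/3, so exp(alpha B) = cos(-2*pi/3) + (sin(-2*pi/3)/(1/4))*B = -1/2 + (-2*sqrt(3))*B.
Answer: -1/2 - 607*sqrt(3)/2322*e1 e2 - 112*sqrt(3)/1161*e1 e3 - 482*sqrt(3)/1161*e2 e3


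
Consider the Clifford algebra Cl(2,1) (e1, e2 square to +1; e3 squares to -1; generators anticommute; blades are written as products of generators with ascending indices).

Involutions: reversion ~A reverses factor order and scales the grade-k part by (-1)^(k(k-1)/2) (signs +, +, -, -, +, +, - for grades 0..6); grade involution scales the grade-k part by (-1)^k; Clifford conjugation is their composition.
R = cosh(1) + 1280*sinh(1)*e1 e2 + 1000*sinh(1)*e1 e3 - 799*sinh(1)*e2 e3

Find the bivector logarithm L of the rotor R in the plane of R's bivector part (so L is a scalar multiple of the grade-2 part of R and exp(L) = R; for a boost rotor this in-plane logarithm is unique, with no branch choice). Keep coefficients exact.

The scalar part of R is cosh(1), so cosh pins the rapidity up to sign — the sign comes from the bivector part; dividing that part by sinh of the rapidity yields the plane, and the in-plane L = rapidity * plane is unique because the two sign choices cancel.
Concretely: cosh(rapidity) = cosh(1) gives rapidity = ±1, and since rapidity/sinh(rapidity) is even the sign is immaterial: L = (rapidity/sinh(rapidity)) * <R>_2 = (1/sinh(1)) * <R>_2.
Answer: 1280*e1 e2 + 1000*e1 e3 - 799*e2 e3


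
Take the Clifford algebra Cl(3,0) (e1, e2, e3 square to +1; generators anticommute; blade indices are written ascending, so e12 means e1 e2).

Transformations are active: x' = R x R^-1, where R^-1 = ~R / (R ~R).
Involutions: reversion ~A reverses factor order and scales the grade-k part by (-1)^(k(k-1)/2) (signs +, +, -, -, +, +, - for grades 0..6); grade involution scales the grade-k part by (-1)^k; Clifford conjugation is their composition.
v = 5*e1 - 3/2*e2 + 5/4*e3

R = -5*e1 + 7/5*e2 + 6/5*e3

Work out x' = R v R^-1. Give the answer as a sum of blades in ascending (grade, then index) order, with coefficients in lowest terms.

~R = -5*e1 + 7/5*e2 + 6/5*e3, and R ~R = 142/5, so R^-1 = ~R / (142/5).
R v = -128/5 + 1/2*e12 - 49/4*e13 + 71/20*e23
Answer: 285/71*e1 - 727/710*e2 - 4847/1420*e3


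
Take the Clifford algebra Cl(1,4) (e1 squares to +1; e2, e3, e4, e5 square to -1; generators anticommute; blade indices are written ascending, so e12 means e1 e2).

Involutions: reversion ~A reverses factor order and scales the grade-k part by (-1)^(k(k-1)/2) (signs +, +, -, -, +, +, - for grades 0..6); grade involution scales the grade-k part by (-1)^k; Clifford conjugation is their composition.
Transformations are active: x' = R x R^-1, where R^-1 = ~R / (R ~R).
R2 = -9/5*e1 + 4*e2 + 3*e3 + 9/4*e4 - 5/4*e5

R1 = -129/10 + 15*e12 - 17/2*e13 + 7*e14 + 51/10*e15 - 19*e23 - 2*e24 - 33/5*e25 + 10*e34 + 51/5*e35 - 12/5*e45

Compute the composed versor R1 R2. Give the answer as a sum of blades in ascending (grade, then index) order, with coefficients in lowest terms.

Distribute over the terms of R2 (each basis-blade product reordered to ascending indices, repeated generators contracted through their squares):
R1 (-9/5*e1) = 1161/50*e1 + 27*e2 - 153/10*e3 + 63/5*e4 + 459/50*e5 + 171/5*e123 + 18/5*e124 + 297/25*e125 - 18*e134 - 459/25*e135 + 108/25*e145
R1 (4*e2) = -60*e1 - 258/5*e2 - 76*e3 - 8*e4 - 132/5*e5 + 34*e123 - 28*e124 - 102/5*e125 + 40*e234 + 204/5*e235 - 48/5*e245
R1 (3*e3) = 51/2*e1 + 57*e2 - 387/10*e3 + 30*e4 + 153/5*e5 + 45*e123 - 21*e134 - 153/10*e135 + 6*e234 + 99/5*e235 - 36/5*e345
R1 (9/4*e4) = -63/4*e1 + 9/2*e2 - 45/2*e3 - 1161/40*e4 - 27/5*e5 + 135/4*e124 - 153/8*e134 - 459/40*e145 - 171/4*e234 + 297/20*e245 - 459/20*e345
R1 (-5/4*e5) = 51/8*e1 - 33/4*e2 + 51/4*e3 - 3*e4 + 129/8*e5 - 75/4*e125 + 85/8*e135 - 35/4*e145 + 95/4*e235 + 5/2*e245 - 25/2*e345
Summing the partial products and collecting blades:
Answer: -4131/200*e1 + 573/20*e2 - 559/4*e3 + 103/40*e4 + 4821/200*e5 + 566/5*e123 + 187/20*e124 - 2727/100*e125 - 465/8*e134 - 4607/200*e135 - 3181/200*e145 + 13/4*e234 + 1687/20*e235 + 31/4*e245 - 853/20*e345


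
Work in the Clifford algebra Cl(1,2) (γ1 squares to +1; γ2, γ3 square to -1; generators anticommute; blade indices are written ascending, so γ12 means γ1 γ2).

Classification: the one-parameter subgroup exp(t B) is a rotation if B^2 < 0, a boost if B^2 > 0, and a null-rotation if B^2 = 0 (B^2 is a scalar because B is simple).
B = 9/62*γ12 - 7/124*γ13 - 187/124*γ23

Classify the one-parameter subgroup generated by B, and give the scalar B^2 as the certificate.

B^2 term by term: the squares give (9/62)^2*(γ12)^2 + (-7/124)^2*(γ13)^2 + (-187/124)^2*(γ23)^2 = 81/3844*(+1) + 49/15376*(+1) + 34969/15376*(-1) = -9/4 (each basis 2-blade squares to minus the product of its generators' squares); cross terms between blades sharing an index anticommute and cancel. So B^2 = -9/4.
Answer: rotation, certificate B^2 = -9/4. The class reads off the invariant scalar -9/4 directly.


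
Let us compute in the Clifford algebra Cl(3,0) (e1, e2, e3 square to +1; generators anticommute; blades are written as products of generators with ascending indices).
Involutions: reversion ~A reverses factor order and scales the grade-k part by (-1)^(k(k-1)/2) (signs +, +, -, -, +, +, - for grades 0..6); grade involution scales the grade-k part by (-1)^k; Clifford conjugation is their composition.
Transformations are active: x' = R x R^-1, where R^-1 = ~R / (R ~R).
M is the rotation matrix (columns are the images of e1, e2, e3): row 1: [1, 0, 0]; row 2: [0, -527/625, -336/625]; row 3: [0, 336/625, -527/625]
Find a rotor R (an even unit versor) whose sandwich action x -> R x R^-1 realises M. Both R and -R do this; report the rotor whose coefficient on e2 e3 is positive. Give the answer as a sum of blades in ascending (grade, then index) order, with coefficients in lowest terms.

Method: write R = a + b12*e1 e2 + b13*e1 e3 + b23*e2 e3 with a^2 + b12^2 + b13^2 + b23^2 = 1 (so R^-1 = ~R). Expanding the columns R e_j ~R gives tr M = 4a^2 - 1 and, from the antisymmetric part, M21 - M12 = -4a*b12, M13 - M31 = 4a*b13, M32 - M23 = -4a*b23.
Here tr M = -429/625, so a^2 = (1 + tr M)/4 = 49/625 and a = ±7/25. Taking a = 7/25: M21 - M12 = 0, M13 - M31 = 0, M32 - M23 = 672/625, giving b12 = 0, b13 = 0, b23 = -24/25, i.e. R = 7/25 - 24/25*e2 e3.
Its e2 e3 coefficient is negative, so report the other preimage -R.
Answer: -7/25 + 24/25*e2 e3. Recall the cover is two-to-one: with M of trace -429/625, both preimages act alike, and the stated e2 e3 sign chooses the sheet.


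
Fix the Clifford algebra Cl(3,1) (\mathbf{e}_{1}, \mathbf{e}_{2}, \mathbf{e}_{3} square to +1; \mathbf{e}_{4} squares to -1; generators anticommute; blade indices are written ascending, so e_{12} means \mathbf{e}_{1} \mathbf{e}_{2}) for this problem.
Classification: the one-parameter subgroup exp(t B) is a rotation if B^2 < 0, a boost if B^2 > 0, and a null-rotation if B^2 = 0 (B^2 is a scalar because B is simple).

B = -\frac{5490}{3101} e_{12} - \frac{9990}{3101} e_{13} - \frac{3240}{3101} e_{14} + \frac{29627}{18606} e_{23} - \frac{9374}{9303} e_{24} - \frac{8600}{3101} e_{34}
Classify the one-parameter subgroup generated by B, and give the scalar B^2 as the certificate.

B^2 term by term: the squares give (-\frac{5490}{3101})^2*(e_{12})^2 + (-\frac{9990}{3101})^2*(e_{13})^2 + (-\frac{3240}{3101})^2*(e_{14})^2 + (\frac{29627}{18606})^2*(e_{23})^2 + (-\frac{9374}{9303})^2*(e_{24})^2 + (-\frac{8600}{3101})^2*(e_{34})^2 = \frac{30140100}{9616201}*(-1) + \frac{99800100}{9616201}*(-1) + \frac{10497600}{9616201}*(+1) + \frac{877759129}{346183236}*(-1) + \frac{87871876}{86545809}*(+1) + \frac{73960000}{9616201}*(+1) = -\frac{25}{4} (each basis 2-blade squares to minus the product of its generators' squares); cross terms between blades sharing an index anticommute and cancel; the commuting (index-disjoint) pairs give grade-4 terms 2*c*c'*(blade product), which cancel blade by blade — e_{1234}: \frac{94428000}{9616201} - \frac{62430840}{9616201} - \frac{31997160}{9616201} = 0 — confirming B is simple. So B^2 = -\frac{25}{4}.
Answer: rotation, certificate B^2 = -\frac{25}{4}. Check the certificate: B^2 = -\frac{25}{4}, and that sign is decisive whatever form B takes.


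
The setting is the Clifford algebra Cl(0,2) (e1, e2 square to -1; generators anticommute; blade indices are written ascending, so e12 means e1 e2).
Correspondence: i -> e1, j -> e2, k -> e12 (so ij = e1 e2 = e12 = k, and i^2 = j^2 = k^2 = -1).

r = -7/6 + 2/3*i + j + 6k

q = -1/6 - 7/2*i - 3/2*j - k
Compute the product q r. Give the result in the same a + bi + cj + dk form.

In blades: q = -1/6 - 7/2*e1 - 3/2*e2 - e12, r = -7/6 + 2/3*e1 + e2 + 6*e12.
Distribute q over r term by term (generator squares from the signature, products reordered to ascending indices): (-1/6)*r = 7/36 - 1/9*e1 - 1/6*e2 - e12; (-7/2*e1)*r = 7/3 + 49/12*e1 + 21*e2 - 7/2*e12; (-3/2*e2)*r = 3/2 - 9*e1 + 7/4*e2 + e12; (-e12)*r = 6 + e1 - 2/3*e2 + 7/6*e12.
Sum: 361/36 - 145/36*e1 + 263/12*e2 - 7/3*e12; translating back through the correspondence:
Answer: 361/36 - 145/36*i + 263/12*j - 7/3*k


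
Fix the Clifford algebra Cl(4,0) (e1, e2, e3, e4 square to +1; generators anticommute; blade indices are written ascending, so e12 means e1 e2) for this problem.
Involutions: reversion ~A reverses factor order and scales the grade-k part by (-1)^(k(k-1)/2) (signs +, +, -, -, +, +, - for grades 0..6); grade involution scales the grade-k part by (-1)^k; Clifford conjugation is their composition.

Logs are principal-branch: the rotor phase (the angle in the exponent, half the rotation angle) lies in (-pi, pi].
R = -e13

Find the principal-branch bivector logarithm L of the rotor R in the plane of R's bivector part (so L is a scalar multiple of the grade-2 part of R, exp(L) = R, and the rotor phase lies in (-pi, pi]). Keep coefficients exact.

The scalar part of R is 0, and that scalar determines the rotor phase on the principal branch; recovering the unit plane as bivector-part over sine of the phase gives L = phase * plane.
Concretely: cos(phase) = 0 gives phase = ±pi/2, and since phase/sin(phase) is even the sign is immaterial: L = (phase/sin(phase)) * <R>_2 = (pi/2) * <R>_2.
Answer: -pi/2*e13


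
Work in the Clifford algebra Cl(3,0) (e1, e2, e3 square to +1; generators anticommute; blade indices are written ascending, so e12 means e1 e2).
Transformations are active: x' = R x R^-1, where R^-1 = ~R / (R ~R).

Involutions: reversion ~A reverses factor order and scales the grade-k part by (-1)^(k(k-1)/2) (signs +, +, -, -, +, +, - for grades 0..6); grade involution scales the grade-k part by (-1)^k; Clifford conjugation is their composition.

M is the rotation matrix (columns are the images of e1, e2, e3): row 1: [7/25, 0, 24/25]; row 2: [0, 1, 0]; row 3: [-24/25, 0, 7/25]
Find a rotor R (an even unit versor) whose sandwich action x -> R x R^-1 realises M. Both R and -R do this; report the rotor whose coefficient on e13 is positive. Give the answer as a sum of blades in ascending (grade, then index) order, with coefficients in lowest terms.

Method: write R = a + b12*e12 + b13*e13 + b23*e23 with a^2 + b12^2 + b13^2 + b23^2 = 1 (so R^-1 = ~R). Expanding the columns R e_j ~R gives tr M = 4a^2 - 1 and, from the antisymmetric part, M21 - M12 = -4a*b12, M13 - M31 = 4a*b13, M32 - M23 = -4a*b23.
Here tr M = 39/25, so a^2 = (1 + tr M)/4 = 16/25 and a = ±4/5. Taking a = 4/5: M21 - M12 = 0, M13 - M31 = 48/25, M32 - M23 = 0, giving b12 = 0, b13 = 3/5, b23 = 0, i.e. R = 4/5 + 3/5*e13.
Its e13 coefficient is already positive.
Answer: 4/5 + 3/5*e13. Key observation: the double cover Spin(3) -> SO(3) sends R and -R to the same matrix (trace 39/25 here), so the stated sign of the e13 coefficient is what selects one sheet.


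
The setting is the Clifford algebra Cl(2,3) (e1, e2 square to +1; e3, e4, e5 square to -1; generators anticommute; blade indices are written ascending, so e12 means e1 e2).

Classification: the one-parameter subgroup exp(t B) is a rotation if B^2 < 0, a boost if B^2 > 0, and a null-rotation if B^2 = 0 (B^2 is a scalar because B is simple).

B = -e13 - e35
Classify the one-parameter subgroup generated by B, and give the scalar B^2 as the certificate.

B^2 term by term: the squares give (-1)^2*(e13)^2 + (-1)^2*(e35)^2 = 1*(+1) + 1*(-1) = 0 (each basis 2-blade squares to minus the product of its generators' squares); cross terms between blades sharing an index anticommute and cancel. So B^2 = 0.
Answer: null-rotation, certificate B^2 = 0. Certificate logic: 0 is a conjugation-invariant scalar, so its sign fixes rotation versus boost versus null-rotation outright.


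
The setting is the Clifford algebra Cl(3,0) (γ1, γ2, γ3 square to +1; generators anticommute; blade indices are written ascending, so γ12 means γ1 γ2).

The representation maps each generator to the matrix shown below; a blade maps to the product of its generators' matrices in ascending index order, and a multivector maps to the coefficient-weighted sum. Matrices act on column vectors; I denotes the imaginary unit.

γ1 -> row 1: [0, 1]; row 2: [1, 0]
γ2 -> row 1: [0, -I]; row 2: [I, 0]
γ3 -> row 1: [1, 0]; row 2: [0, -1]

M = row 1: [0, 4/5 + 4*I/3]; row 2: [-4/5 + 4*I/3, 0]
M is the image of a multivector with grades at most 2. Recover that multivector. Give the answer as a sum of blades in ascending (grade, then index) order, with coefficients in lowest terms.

Method: 1, rho(γ1), rho(γ2), rho(γ3) form a trace-orthogonal basis of the 2x2 complex matrices (tr(X Y) = 2 if X = Y, else 0), so M = m0*1 + m1*rho(γ1) + m2*rho(γ2) + m3*rho(γ3) with m0 = tr(M)/2 = 0, m1 = tr(M rho(γ1))/2 = 4*I/3, m2 = tr(M rho(γ2))/2 = 4*I/5, m3 = tr(M rho(γ3))/2 = 0.
Multiplying table entries, the bivector images are rho(γ12) = I*rho(γ3), rho(γ13) = -I*rho(γ2), rho(γ23) = I*rho(γ1); with real blade coefficients the real parts of m0..m3 are the coefficients of 1, γ1, γ2, γ3 and the imaginary parts give the bivectors (γ23: Im m1, γ13: -Im m2, γ12: Im m3).
Answer: -4/5*γ13 + 4/3*γ23


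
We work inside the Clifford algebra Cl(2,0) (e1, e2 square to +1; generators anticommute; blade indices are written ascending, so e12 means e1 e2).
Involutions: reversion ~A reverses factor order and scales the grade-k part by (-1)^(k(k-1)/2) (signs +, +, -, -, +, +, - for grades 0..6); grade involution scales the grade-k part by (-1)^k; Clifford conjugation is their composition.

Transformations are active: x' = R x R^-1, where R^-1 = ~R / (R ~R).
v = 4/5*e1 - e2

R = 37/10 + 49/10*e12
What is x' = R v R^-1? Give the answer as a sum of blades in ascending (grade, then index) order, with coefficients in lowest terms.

~R = 37/10 - 49/10*e12, and R ~R = 377/10, so R^-1 = ~R / (377/10).
R v = -97/50*e1 - 381/50*e2
Answer: -11129/9425*e1 - 4672/9425*e2


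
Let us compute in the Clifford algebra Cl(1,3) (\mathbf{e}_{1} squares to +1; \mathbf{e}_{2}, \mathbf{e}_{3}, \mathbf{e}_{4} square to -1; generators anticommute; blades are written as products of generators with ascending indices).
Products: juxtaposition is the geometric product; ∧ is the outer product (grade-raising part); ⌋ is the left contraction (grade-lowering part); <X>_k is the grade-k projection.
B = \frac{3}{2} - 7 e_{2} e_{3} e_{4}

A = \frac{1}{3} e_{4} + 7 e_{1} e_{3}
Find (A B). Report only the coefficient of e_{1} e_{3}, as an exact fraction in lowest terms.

step 1: \frac{1}{2} e_{4} + \frac{21}{2} e_{1} e_{3} + \frac{7}{3} e_{2} e_{3} - 49 e_{1} e_{2} e_{4}
Answer: \frac{21}{2}


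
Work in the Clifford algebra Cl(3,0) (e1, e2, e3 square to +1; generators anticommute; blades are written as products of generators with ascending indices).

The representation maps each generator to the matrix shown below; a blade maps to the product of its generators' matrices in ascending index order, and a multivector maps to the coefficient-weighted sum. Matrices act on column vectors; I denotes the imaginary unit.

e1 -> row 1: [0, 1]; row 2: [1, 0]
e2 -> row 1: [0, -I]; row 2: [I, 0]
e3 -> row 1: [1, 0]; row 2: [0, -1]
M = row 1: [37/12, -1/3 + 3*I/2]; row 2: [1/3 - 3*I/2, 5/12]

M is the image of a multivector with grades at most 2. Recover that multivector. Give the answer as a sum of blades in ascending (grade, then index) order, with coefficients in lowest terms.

Method: 1, rho(e1), rho(e2), rho(e3) form a trace-orthogonal basis of the 2x2 complex matrices (tr(X Y) = 2 if X = Y, else 0), so M = m0*1 + m1*rho(e1) + m2*rho(e2) + m3*rho(e3) with m0 = tr(M)/2 = 7/4, m1 = tr(M rho(e1))/2 = 0, m2 = tr(M rho(e2))/2 = -3/2 - I/3, m3 = tr(M rho(e3))/2 = 4/3.
Multiplying table entries, the bivector images are rho(e1 e2) = I*rho(e3), rho(e1 e3) = -I*rho(e2), rho(e2 e3) = I*rho(e1); with real blade coefficients the real parts of m0..m3 are the coefficients of 1, e1, e2, e3 and the imaginary parts give the bivectors (e2 e3: Im m1, e1 e3: -Im m2, e1 e2: Im m3).
Answer: 7/4 - 3/2*e2 + 4/3*e3 + 1/3*e1 e3


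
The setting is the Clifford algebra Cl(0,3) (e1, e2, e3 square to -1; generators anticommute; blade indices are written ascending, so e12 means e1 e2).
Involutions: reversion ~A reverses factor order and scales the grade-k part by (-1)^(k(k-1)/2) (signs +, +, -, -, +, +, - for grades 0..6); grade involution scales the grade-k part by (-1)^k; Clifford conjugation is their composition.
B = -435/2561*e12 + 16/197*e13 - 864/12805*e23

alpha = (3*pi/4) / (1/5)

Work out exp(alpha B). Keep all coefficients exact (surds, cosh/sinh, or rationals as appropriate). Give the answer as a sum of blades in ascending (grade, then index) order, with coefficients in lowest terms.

B^2 term by term: the squares give (-435/2561)^2*(e12)^2 + (16/197)^2*(e13)^2 + (-864/12805)^2*(e23)^2 = 189225/6558721*(-1) + 256/38809*(-1) + 746496/163968025*(-1) = -1/25 (each basis 2-blade squares to minus the product of its generators' squares); cross terms between blades sharing an index anticommute and cancel. So B^2 = -1/25.
B^2 = -1/25 — B^2 < 0, so the exponential closes trigonometrically: l = 1/5, alpha*l = 3*pi/4, so exp(alpha B) = cos(3*pi/4) + (sin(3*pi/4)/(1/5))*B = -sqrt(2)/2 + (5*sqrt(2)/2)*B.
Answer: -sqrt(2)/2 - 2175*sqrt(2)/5122*e12 + 40*sqrt(2)/197*e13 - 432*sqrt(2)/2561*e23


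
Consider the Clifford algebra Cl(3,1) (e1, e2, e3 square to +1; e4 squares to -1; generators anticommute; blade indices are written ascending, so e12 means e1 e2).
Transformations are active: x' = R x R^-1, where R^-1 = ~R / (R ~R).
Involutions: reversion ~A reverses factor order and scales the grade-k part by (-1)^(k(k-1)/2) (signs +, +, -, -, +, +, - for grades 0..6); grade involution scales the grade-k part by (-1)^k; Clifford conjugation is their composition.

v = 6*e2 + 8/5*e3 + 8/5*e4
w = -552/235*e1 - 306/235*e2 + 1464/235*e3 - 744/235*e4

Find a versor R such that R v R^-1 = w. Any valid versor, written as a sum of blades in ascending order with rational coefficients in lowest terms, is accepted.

Equal squares first: v^2 = w^2 = 36. Then v + w = -552/235*e1 + 1104/235*e2 + 368/47*e3 - 368/235*e4 is a versor taking v to w, provided it is invertible.
Answer: -552/235*e1 + 1104/235*e2 + 368/47*e3 - 368/235*e4


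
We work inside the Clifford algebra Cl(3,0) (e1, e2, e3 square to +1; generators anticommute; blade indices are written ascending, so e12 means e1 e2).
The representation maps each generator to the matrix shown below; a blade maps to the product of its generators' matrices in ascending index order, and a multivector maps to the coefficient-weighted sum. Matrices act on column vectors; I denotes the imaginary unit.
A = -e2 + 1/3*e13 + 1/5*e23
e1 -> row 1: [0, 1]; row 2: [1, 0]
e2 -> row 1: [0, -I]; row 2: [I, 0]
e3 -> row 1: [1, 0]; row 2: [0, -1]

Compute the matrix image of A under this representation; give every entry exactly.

Bivector images (products of the table entries): rho(e13) = rho(e1)rho(e3) = row 1: [0, -1]; row 2: [1, 0]; rho(e23) = rho(e2)rho(e3) = row 1: [0, I]; row 2: [I, 0].
M = (-1)*rho(e2) + (1/3)*rho(e13) + (1/5)*rho(e23), summed entrywise:
Answer: row 1: [0, -1/3 + 6*I/5]; row 2: [1/3 - 4*I/5, 0]


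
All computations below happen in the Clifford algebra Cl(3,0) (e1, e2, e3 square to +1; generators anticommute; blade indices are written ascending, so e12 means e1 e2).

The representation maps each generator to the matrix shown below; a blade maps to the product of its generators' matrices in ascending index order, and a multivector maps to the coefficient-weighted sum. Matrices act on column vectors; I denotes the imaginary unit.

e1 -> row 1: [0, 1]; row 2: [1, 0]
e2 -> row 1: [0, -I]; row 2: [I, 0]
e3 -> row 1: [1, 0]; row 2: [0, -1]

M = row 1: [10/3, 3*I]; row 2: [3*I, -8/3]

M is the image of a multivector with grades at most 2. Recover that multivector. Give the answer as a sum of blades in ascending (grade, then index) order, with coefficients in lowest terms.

Method: 1, rho(e1), rho(e2), rho(e3) form a trace-orthogonal basis of the 2x2 complex matrices (tr(X Y) = 2 if X = Y, else 0), so M = m0*1 + m1*rho(e1) + m2*rho(e2) + m3*rho(e3) with m0 = tr(M)/2 = 1/3, m1 = tr(M rho(e1))/2 = 3*I, m2 = tr(M rho(e2))/2 = 0, m3 = tr(M rho(e3))/2 = 3.
Multiplying table entries, the bivector images are rho(e12) = I*rho(e3), rho(e13) = -I*rho(e2), rho(e23) = I*rho(e1); with real blade coefficients the real parts of m0..m3 are the coefficients of 1, e1, e2, e3 and the imaginary parts give the bivectors (e23: Im m1, e13: -Im m2, e12: Im m3).
Answer: 1/3 + 3*e3 + 3*e23


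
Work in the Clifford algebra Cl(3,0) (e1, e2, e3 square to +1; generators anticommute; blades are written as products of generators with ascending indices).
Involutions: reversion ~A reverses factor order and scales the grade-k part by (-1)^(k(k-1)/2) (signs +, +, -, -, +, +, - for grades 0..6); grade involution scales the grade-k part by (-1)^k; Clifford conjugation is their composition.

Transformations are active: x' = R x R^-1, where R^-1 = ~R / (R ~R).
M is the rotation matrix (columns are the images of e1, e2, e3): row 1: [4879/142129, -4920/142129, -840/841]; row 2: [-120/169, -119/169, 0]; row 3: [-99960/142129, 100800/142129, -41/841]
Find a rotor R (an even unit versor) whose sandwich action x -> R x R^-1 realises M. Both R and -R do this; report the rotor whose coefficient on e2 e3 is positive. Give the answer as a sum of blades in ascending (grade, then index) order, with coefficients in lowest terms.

Method: write R = a + b12*e1 e2 + b13*e1 e3 + b23*e2 e3 with a^2 + b12^2 + b13^2 + b23^2 = 1 (so R^-1 = ~R). Expanding the columns R e_j ~R gives tr M = 4a^2 - 1 and, from the antisymmetric part, M21 - M12 = -4a*b12, M13 - M31 = 4a*b13, M32 - M23 = -4a*b23.
Here tr M = -102129/142129, so a^2 = (1 + tr M)/4 = 10000/142129 and a = ±100/377. Taking a = 100/377: M21 - M12 = -96000/142129, M13 - M31 = -42000/142129, M32 - M23 = 100800/142129, giving b12 = 240/377, b13 = -105/377, b23 = -252/377, i.e. R = 100/377 + 240/377*e1 e2 - 105/377*e1 e3 - 252/377*e2 e3.
Its e2 e3 coefficient is negative, so report the other preimage -R.
Answer: -100/377 - 240/377*e1 e2 + 105/377*e1 e3 + 252/377*e2 e3. Key observation: the double cover Spin(3) -> SO(3) sends R and -R to the same matrix (trace -102129/142129 here), so the stated sign of the e2 e3 coefficient is what selects one sheet.


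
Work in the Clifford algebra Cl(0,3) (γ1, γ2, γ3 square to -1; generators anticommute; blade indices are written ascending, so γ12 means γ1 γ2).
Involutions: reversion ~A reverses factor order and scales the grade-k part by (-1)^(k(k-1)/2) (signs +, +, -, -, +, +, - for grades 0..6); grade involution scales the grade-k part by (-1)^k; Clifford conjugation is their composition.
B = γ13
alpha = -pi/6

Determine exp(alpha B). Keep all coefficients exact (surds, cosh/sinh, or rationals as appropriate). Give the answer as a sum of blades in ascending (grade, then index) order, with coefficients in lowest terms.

B^2 = (1)^2*(γ13)^2 = 1*(-1) = -1 (a basis 2-blade squares to minus the product of its generators' squares).
B^2 = -1 — circular case — the even/odd split gives cos and sin: l = 1, alpha*l = -pi/6, so exp(alpha B) = cos(-pi/6) + (sin(-pi/6)/1)*B = sqrt(3)/2 + (-1/2)*B.
Answer: sqrt(3)/2 - 1/2*γ13


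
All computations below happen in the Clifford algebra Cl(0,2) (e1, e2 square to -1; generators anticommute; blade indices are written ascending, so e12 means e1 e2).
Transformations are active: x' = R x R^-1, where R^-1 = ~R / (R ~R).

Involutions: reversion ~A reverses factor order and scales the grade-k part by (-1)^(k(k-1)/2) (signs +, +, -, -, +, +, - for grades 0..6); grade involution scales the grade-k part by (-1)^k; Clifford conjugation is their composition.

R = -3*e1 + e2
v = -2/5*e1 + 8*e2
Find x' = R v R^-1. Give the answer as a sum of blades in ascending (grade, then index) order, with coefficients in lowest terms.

~R = -3*e1 + e2, and R ~R = -10, so R^-1 = ~R / (-10).
R v = -46/5 - 118/5*e12
Answer: -128/25*e1 - 154/25*e2


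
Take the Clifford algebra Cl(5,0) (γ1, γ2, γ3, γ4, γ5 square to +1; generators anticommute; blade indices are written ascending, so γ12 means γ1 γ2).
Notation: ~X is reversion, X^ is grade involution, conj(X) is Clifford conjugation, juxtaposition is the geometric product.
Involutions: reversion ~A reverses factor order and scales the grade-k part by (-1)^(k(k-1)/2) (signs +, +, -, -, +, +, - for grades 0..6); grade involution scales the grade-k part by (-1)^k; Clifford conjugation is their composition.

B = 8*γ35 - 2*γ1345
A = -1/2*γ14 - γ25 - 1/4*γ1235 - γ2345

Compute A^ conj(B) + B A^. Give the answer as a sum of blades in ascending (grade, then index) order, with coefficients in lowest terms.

first term: -4*γ12 - 8*γ23 + 15/2*γ24 + γ35 + 2*γ1234 - 4*γ1345
second term: 4*γ12 - 8*γ23 - 15/2*γ24 + γ35 - 2*γ1234 + 4*γ1345
Answer: -16*γ23 + 2*γ35


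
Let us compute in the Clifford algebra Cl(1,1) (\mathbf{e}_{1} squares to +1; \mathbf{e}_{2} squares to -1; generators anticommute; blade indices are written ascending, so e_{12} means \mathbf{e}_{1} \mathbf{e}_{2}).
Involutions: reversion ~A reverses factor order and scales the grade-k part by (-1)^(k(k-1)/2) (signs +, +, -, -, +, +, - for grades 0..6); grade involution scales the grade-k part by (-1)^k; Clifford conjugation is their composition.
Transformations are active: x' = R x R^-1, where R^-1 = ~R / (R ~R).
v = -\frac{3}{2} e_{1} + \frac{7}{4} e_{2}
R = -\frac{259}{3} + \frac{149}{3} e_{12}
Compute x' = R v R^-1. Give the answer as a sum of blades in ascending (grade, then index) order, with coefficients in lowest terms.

~R = -\frac{259}{3} - \frac{149}{3} e_{12}, and R ~R = \frac{14960}{3}, so R^-1 = ~R / (\frac{14960}{3}).
R v = \frac{511}{12} e_{1} - \frac{919}{12} e_{2}
Answer: \frac{2291}{89760} e_{1} + \frac{80941}{89760} e_{2}
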